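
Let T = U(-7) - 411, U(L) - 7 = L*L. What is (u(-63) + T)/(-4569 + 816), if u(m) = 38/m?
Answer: 22403/236439 ≈ 0.094752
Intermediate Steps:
U(L) = 7 + L**2 (U(L) = 7 + L*L = 7 + L**2)
T = -355 (T = (7 + (-7)**2) - 411 = (7 + 49) - 411 = 56 - 411 = -355)
(u(-63) + T)/(-4569 + 816) = (38/(-63) - 355)/(-4569 + 816) = (38*(-1/63) - 355)/(-3753) = (-38/63 - 355)*(-1/3753) = -22403/63*(-1/3753) = 22403/236439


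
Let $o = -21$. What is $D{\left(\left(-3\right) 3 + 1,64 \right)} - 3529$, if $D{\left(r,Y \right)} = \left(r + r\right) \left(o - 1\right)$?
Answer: $-3177$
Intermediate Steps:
$D{\left(r,Y \right)} = - 44 r$ ($D{\left(r,Y \right)} = \left(r + r\right) \left(-21 - 1\right) = 2 r \left(-22\right) = - 44 r$)
$D{\left(\left(-3\right) 3 + 1,64 \right)} - 3529 = - 44 \left(\left(-3\right) 3 + 1\right) - 3529 = - 44 \left(-9 + 1\right) - 3529 = \left(-44\right) \left(-8\right) - 3529 = 352 - 3529 = -3177$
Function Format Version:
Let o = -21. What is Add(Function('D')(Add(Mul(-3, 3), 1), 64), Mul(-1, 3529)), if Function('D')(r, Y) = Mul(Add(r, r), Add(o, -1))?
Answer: -3177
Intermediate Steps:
Function('D')(r, Y) = Mul(-44, r) (Function('D')(r, Y) = Mul(Add(r, r), Add(-21, -1)) = Mul(Mul(2, r), -22) = Mul(-44, r))
Add(Function('D')(Add(Mul(-3, 3), 1), 64), Mul(-1, 3529)) = Add(Mul(-44, Add(Mul(-3, 3), 1)), Mul(-1, 3529)) = Add(Mul(-44, Add(-9, 1)), -3529) = Add(Mul(-44, -8), -3529) = Add(352, -3529) = -3177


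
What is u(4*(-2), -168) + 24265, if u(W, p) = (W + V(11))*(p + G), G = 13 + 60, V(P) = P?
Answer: 23980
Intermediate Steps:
G = 73
u(W, p) = (11 + W)*(73 + p) (u(W, p) = (W + 11)*(p + 73) = (11 + W)*(73 + p))
u(4*(-2), -168) + 24265 = (803 + 11*(-168) + 73*(4*(-2)) + (4*(-2))*(-168)) + 24265 = (803 - 1848 + 73*(-8) - 8*(-168)) + 24265 = (803 - 1848 - 584 + 1344) + 24265 = -285 + 24265 = 23980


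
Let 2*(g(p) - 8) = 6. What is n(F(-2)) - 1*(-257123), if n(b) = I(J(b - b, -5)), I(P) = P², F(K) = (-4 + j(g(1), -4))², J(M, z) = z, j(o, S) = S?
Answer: 257148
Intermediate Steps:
g(p) = 11 (g(p) = 8 + (½)*6 = 8 + 3 = 11)
F(K) = 64 (F(K) = (-4 - 4)² = (-8)² = 64)
n(b) = 25 (n(b) = (-5)² = 25)
n(F(-2)) - 1*(-257123) = 25 - 1*(-257123) = 25 + 257123 = 257148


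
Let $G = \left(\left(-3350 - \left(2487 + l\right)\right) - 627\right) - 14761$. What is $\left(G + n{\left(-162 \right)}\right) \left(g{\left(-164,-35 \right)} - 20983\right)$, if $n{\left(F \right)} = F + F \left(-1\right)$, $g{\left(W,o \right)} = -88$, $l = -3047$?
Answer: $383028638$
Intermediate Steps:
$n{\left(F \right)} = 0$ ($n{\left(F \right)} = F - F = 0$)
$G = -18178$ ($G = \left(\left(-3350 - -560\right) - 627\right) - 14761 = \left(\left(-3350 + \left(-2487 + 3047\right)\right) - 627\right) - 14761 = \left(\left(-3350 + 560\right) - 627\right) - 14761 = \left(-2790 - 627\right) - 14761 = -3417 - 14761 = -18178$)
$\left(G + n{\left(-162 \right)}\right) \left(g{\left(-164,-35 \right)} - 20983\right) = \left(-18178 + 0\right) \left(-88 - 20983\right) = \left(-18178\right) \left(-21071\right) = 383028638$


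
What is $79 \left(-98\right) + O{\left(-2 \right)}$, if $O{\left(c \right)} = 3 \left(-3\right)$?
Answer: $-7751$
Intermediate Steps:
$O{\left(c \right)} = -9$
$79 \left(-98\right) + O{\left(-2 \right)} = 79 \left(-98\right) - 9 = -7742 - 9 = -7751$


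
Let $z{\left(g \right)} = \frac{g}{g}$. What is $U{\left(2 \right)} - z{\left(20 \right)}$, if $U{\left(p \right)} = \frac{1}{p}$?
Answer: $- \frac{1}{2} \approx -0.5$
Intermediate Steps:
$z{\left(g \right)} = 1$
$U{\left(2 \right)} - z{\left(20 \right)} = \frac{1}{2} - 1 = - \frac{1}{2}$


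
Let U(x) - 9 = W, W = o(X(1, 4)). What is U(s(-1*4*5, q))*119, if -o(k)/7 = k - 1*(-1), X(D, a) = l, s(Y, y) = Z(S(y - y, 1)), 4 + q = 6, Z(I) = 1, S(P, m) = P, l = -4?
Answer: 3570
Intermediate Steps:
q = 2 (q = -4 + 6 = 2)
s(Y, y) = 1
X(D, a) = -4
o(k) = -7 - 7*k (o(k) = -7*(k - 1*(-1)) = -7*(k + 1) = -7*(1 + k) = -7 - 7*k)
W = 21 (W = -7 - 7*(-4) = -7 + 28 = 21)
U(x) = 30 (U(x) = 9 + 21 = 30)
U(s(-1*4*5, q))*119 = 30*119 = 3570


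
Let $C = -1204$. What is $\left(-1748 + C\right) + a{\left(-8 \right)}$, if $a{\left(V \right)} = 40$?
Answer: $-2912$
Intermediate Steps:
$\left(-1748 + C\right) + a{\left(-8 \right)} = \left(-1748 - 1204\right) + 40 = -2952 + 40 = -2912$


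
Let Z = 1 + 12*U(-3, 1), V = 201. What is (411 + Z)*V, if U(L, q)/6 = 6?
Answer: 169644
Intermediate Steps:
U(L, q) = 36 (U(L, q) = 6*6 = 36)
Z = 433 (Z = 1 + 12*36 = 1 + 432 = 433)
(411 + Z)*V = (411 + 433)*201 = 844*201 = 169644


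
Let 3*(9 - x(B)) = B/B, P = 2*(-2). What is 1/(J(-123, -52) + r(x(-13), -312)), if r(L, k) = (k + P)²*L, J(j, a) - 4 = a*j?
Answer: 3/2615456 ≈ 1.1470e-6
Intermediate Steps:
P = -4
x(B) = 26/3 (x(B) = 9 - B/(3*B) = 9 - ⅓*1 = 9 - ⅓ = 26/3)
J(j, a) = 4 + a*j
r(L, k) = L*(-4 + k)² (r(L, k) = (k - 4)²*L = (-4 + k)²*L = L*(-4 + k)²)
1/(J(-123, -52) + r(x(-13), -312)) = 1/((4 - 52*(-123)) + 26*(-4 - 312)²/3) = 1/((4 + 6396) + (26/3)*(-316)²) = 1/(6400 + (26/3)*99856) = 1/(6400 + 2596256/3) = 1/(2615456/3) = 3/2615456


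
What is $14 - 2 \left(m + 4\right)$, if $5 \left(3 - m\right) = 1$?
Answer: $\frac{2}{5} \approx 0.4$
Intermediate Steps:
$m = \frac{14}{5}$ ($m = 3 - \frac{1}{5} = \frac{14}{5} \approx 2.8$)
$14 - 2 \left(m + 4\right) = 14 - 2 \left(\frac{14}{5} + 4\right) = 14 - \frac{68}{5} = \frac{2}{5}$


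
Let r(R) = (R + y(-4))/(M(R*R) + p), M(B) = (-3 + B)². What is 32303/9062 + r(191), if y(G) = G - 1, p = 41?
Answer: 14327937258869/4019433561850 ≈ 3.5647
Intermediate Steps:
y(G) = -1 + G
r(R) = (-5 + R)/(41 + (-3 + R²)²) (r(R) = (R + (-1 - 4))/((-3 + R*R)² + 41) = (R - 5)/((-3 + R²)² + 41) = (-5 + R)/(41 + (-3 + R²)²))
32303/9062 + r(191) = 32303/9062 + (-5 + 191)/(41 + (-3 + 191²)²) = 32303*(1/9062) + 186/(41 + (-3 + 36481)²) = 32303/9062 + 186/(41 + 36478²) = 32303/9062 + 186/(41 + 1330644484) = 32303/9062 + 186/1330644525 = 32303/9062 + (1/1330644525)*186 = 32303/9062 + 62/443548175 = 14327937258869/4019433561850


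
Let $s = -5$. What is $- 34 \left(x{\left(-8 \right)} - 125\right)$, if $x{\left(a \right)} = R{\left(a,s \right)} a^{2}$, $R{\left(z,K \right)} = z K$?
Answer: $-82790$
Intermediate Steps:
$R{\left(z,K \right)} = K z$
$x{\left(a \right)} = - 5 a^{3}$ ($x{\left(a \right)} = - 5 a a^{2} = - 5 a^{3}$)
$- 34 \left(x{\left(-8 \right)} - 125\right) = - 34 \left(- 5 \left(-8\right)^{3} - 125\right) = - 34 \left(\left(-5\right) \left(-512\right) - 125\right) = - 34 \left(2560 - 125\right) = \left(-34\right) 2435 = -82790$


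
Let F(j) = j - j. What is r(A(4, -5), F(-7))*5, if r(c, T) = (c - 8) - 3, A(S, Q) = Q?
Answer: -80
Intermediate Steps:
F(j) = 0
r(c, T) = -11 + c (r(c, T) = (-8 + c) - 3 = -11 + c)
r(A(4, -5), F(-7))*5 = (-11 - 5)*5 = -16*5 = -80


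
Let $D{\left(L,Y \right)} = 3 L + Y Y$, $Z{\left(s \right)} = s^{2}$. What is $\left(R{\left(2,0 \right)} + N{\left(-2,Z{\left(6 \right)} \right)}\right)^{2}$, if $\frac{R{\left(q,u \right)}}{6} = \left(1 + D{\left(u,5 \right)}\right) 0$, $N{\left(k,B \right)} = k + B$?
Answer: $1156$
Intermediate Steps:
$D{\left(L,Y \right)} = Y^{2} + 3 L$ ($D{\left(L,Y \right)} = 3 L + Y^{2} = Y^{2} + 3 L$)
$N{\left(k,B \right)} = B + k$
$R{\left(q,u \right)} = 0$ ($R{\left(q,u \right)} = 6 \left(1 + \left(5^{2} + 3 u\right)\right) 0 = 6 \left(1 + \left(25 + 3 u\right)\right) 0 = 6 \left(26 + 3 u\right) 0 = 6 \cdot 0 = 0$)
$\left(R{\left(2,0 \right)} + N{\left(-2,Z{\left(6 \right)} \right)}\right)^{2} = \left(0 - \left(2 - 6^{2}\right)\right)^{2} = \left(0 + \left(36 - 2\right)\right)^{2} = \left(0 + 34\right)^{2} = 34^{2} = 1156$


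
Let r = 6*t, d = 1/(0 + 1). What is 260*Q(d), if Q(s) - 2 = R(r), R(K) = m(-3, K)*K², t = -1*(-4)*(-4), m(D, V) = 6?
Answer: 14377480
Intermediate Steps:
d = 1 (d = 1/1 = 1)
t = -16 (t = 4*(-4) = -16)
r = -96 (r = 6*(-16) = -96)
R(K) = 6*K²
Q(s) = 55298 (Q(s) = 2 + 6*(-96)² = 2 + 6*9216 = 2 + 55296 = 55298)
260*Q(d) = 260*55298 = 14377480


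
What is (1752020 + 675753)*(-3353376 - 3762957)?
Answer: -17276841116409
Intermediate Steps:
(1752020 + 675753)*(-3353376 - 3762957) = 2427773*(-7116333) = -17276841116409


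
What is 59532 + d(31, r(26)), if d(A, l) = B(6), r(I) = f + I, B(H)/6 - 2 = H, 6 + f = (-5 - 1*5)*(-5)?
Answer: 59580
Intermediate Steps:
f = 44 (f = -6 + (-5 - 1*5)*(-5) = -6 + (-5 - 5)*(-5) = -6 - 10*(-5) = -6 + 50 = 44)
B(H) = 12 + 6*H
r(I) = 44 + I
d(A, l) = 48 (d(A, l) = 12 + 6*6 = 12 + 36 = 48)
59532 + d(31, r(26)) = 59532 + 48 = 59580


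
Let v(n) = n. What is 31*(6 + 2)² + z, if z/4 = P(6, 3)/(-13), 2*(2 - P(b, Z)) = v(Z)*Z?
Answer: 25802/13 ≈ 1984.8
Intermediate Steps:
P(b, Z) = 2 - Z²/2 (P(b, Z) = 2 - Z*Z/2 = 2 - Z²/2)
z = 10/13 (z = 4*((2 - ½*3²)/(-13)) = 4*((2 - ½*9)*(-1/13)) = 4*((2 - 9/2)*(-1/13)) = 4*(-5/2*(-1/13)) = 4*(5/26) = 10/13 ≈ 0.76923)
31*(6 + 2)² + z = 31*(6 + 2)² + 10/13 = 31*8² + 10/13 = 31*64 + 10/13 = 1984 + 10/13 = 25802/13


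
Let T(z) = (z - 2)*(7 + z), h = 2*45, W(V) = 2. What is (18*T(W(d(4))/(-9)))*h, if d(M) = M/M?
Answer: -24400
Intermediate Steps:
d(M) = 1
h = 90
T(z) = (-2 + z)*(7 + z)
(18*T(W(d(4))/(-9)))*h = (18*(-14 + (2/(-9))**2 + 5*(2/(-9))))*90 = (18*(-14 + (2*(-1/9))**2 + 5*(2*(-1/9))))*90 = (18*(-14 + (-2/9)**2 + 5*(-2/9)))*90 = (18*(-14 + 4/81 - 10/9))*90 = (18*(-1220/81))*90 = -2440/9*90 = -24400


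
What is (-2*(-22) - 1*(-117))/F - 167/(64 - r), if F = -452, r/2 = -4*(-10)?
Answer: 18227/1808 ≈ 10.081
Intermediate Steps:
r = 80 (r = 2*(-4*(-10)) = 2*40 = 80)
(-2*(-22) - 1*(-117))/F - 167/(64 - r) = (-2*(-22) - 1*(-117))/(-452) - 167/(64 - 1*80) = (44 + 117)*(-1/452) - 167/(64 - 80) = 161*(-1/452) - 167/(-16) = -161/452 - 167*(-1/16) = -161/452 + 167/16 = 18227/1808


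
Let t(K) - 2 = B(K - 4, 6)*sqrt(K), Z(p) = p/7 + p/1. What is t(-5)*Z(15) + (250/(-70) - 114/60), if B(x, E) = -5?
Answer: 2017/70 - 600*I*sqrt(5)/7 ≈ 28.814 - 191.66*I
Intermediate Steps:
Z(p) = 8*p/7 (Z(p) = p*(1/7) + p*1 = p/7 + p = 8*p/7)
t(K) = 2 - 5*sqrt(K)
t(-5)*Z(15) + (250/(-70) - 114/60) = (2 - 5*I*sqrt(5))*((8/7)*15) + (250/(-70) - 114/60) = (2 - 5*I*sqrt(5))*(120/7) + (250*(-1/70) - 114*1/60) = (2 - 5*I*sqrt(5))*(120/7) + (-25/7 - 19/10) = (240/7 - 600*I*sqrt(5)/7) - 383/70 = 2017/70 - 600*I*sqrt(5)/7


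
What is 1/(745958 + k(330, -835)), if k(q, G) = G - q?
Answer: 1/744793 ≈ 1.3427e-6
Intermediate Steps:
1/(745958 + k(330, -835)) = 1/(745958 + (-835 - 1*330)) = 1/(745958 + (-835 - 330)) = 1/(745958 - 1165) = 1/744793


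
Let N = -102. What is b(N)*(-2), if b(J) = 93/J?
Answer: 31/17 ≈ 1.8235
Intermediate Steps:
b(N)*(-2) = (93/(-102))*(-2) = (93*(-1/102))*(-2) = -31/34*(-2) = 31/17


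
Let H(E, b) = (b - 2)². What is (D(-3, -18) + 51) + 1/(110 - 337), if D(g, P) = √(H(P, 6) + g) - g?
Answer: 12257/227 + √13 ≈ 57.601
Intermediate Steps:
H(E, b) = (-2 + b)²
D(g, P) = √(16 + g) - g (D(g, P) = √((-2 + 6)² + g) - g = √(4² + g) - g = √(16 + g) - g)
(D(-3, -18) + 51) + 1/(110 - 337) = ((√(16 - 3) - 1*(-3)) + 51) + 1/(110 - 337) = ((√13 + 3) + 51) + 1/(-227) = ((3 + √13) + 51) - 1/227 = (54 + √13) - 1/227 = 12257/227 + √13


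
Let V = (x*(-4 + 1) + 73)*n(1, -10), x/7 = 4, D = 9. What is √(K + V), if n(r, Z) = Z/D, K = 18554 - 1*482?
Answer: √162758/3 ≈ 134.48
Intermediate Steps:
x = 28 (x = 7*4 = 28)
K = 18072 (K = 18554 - 482 = 18072)
n(r, Z) = Z/9
V = 110/9 (V = (28*(-4 + 1) + 73)*((⅑)*(-10)) = (28*(-3) + 73)*(-10/9) = (-84 + 73)*(-10/9) = -11*(-10/9) = 110/9 ≈ 12.222)
√(K + V) = √(18072 + 110/9) = √(162758/9) = √162758/3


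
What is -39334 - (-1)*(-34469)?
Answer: -73803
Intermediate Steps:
-39334 - (-1)*(-34469) = -39334 - 1*34469 = -39334 - 34469 = -73803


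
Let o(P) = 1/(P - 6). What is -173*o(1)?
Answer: 173/5 ≈ 34.600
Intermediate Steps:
o(P) = 1/(-6 + P)
-173*o(1) = -173/(-6 + 1) = -173/(-5) = -173*(-1/5) = 173/5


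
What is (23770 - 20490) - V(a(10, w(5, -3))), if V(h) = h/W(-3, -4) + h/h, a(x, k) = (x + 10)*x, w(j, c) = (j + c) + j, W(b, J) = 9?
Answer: 29311/9 ≈ 3256.8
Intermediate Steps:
w(j, c) = c + 2*j (w(j, c) = (c + j) + j = c + 2*j)
a(x, k) = x*(10 + x) (a(x, k) = (10 + x)*x = x*(10 + x))
V(h) = 1 + h/9 (V(h) = h/9 + h/h = h*(⅑) + 1 = h/9 + 1 = 1 + h/9)
(23770 - 20490) - V(a(10, w(5, -3))) = (23770 - 20490) - (1 + (10*(10 + 10))/9) = 3280 - (1 + (10*20)/9) = 3280 - (1 + (⅑)*200) = 3280 - (1 + 200/9) = 3280 - 1*209/9 = 3280 - 209/9 = 29311/9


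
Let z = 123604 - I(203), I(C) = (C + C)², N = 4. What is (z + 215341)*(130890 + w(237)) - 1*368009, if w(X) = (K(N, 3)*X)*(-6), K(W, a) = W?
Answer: 21798427009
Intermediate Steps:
w(X) = -24*X (w(X) = (4*X)*(-6) = -24*X)
I(C) = 4*C² (I(C) = (2*C)² = 4*C²)
z = -41232 (z = 123604 - 4*203² = 123604 - 4*41209 = 123604 - 1*164836 = 123604 - 164836 = -41232)
(z + 215341)*(130890 + w(237)) - 1*368009 = (-41232 + 215341)*(130890 - 24*237) - 1*368009 = 174109*(130890 - 5688) - 368009 = 174109*125202 - 368009 = 21798795018 - 368009 = 21798427009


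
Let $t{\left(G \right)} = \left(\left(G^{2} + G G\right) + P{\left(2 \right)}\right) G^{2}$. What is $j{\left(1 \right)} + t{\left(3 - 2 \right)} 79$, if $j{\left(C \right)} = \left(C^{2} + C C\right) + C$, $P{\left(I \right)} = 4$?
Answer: $477$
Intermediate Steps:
$t{\left(G \right)} = G^{2} \left(4 + 2 G^{2}\right)$ ($t{\left(G \right)} = \left(\left(G^{2} + G G\right) + 4\right) G^{2} = \left(\left(G^{2} + G^{2}\right) + 4\right) G^{2} = \left(2 G^{2} + 4\right) G^{2} = \left(4 + 2 G^{2}\right) G^{2} = G^{2} \left(4 + 2 G^{2}\right)$)
$j{\left(C \right)} = C + 2 C^{2}$ ($j{\left(C \right)} = \left(C^{2} + C^{2}\right) + C = 2 C^{2} + C = C + 2 C^{2}$)
$j{\left(1 \right)} + t{\left(3 - 2 \right)} 79 = 1 \left(1 + 2 \cdot 1\right) + 2 \left(3 - 2\right)^{2} \left(2 + \left(3 - 2\right)^{2}\right) 79 = 1 \left(1 + 2\right) + 2 \cdot 1^{2} \left(2 + 1^{2}\right) 79 = 1 \cdot 3 + 2 \cdot 1 \left(2 + 1\right) 79 = 3 + 2 \cdot 1 \cdot 3 \cdot 79 = 3 + 6 \cdot 79 = 3 + 474 = 477$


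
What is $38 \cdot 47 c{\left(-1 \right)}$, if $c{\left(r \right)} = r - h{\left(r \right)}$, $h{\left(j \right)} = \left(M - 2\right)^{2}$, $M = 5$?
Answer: $-17860$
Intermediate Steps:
$h{\left(j \right)} = 9$ ($h{\left(j \right)} = \left(5 - 2\right)^{2} = 3^{2} = 9$)
$c{\left(r \right)} = -9 + r$ ($c{\left(r \right)} = r - 9 = -9 + r$)
$38 \cdot 47 c{\left(-1 \right)} = 38 \cdot 47 \left(-9 - 1\right) = 1786 \left(-10\right) = -17860$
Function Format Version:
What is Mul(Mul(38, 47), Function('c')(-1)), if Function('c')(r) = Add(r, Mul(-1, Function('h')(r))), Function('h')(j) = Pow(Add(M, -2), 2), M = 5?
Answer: -17860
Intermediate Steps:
Function('h')(j) = 9 (Function('h')(j) = Pow(Add(5, -2), 2) = Pow(3, 2) = 9)
Function('c')(r) = Add(-9, r) (Function('c')(r) = Add(r, Mul(-1, 9)) = Add(r, -9) = Add(-9, r))
Mul(Mul(38, 47), Function('c')(-1)) = Mul(Mul(38, 47), Add(-9, -1)) = Mul(1786, -10) = -17860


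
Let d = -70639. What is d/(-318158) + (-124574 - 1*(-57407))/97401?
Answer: -4829803049/10329635786 ≈ -0.46757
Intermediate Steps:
d/(-318158) + (-124574 - 1*(-57407))/97401 = -70639/(-318158) + (-124574 - 1*(-57407))/97401 = -70639*(-1/318158) + (-124574 + 57407)*(1/97401) = 70639/318158 - 67167*1/97401 = 70639/318158 - 22389/32467 = -4829803049/10329635786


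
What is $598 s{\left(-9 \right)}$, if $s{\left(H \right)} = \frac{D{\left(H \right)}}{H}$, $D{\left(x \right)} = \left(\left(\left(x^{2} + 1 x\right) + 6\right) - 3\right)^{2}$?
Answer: $-373750$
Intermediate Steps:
$D{\left(x \right)} = \left(3 + x + x^{2}\right)^{2}$ ($D{\left(x \right)} = \left(\left(\left(x^{2} + x\right) + 6\right) - 3\right)^{2} = \left(\left(\left(x + x^{2}\right) + 6\right) - 3\right)^{2} = \left(\left(6 + x + x^{2}\right) - 3\right)^{2} = \left(3 + x + x^{2}\right)^{2}$)
$s{\left(H \right)} = \frac{\left(3 + H + H^{2}\right)^{2}}{H}$
$598 s{\left(-9 \right)} = 598 \frac{\left(3 - 9 + \left(-9\right)^{2}\right)^{2}}{-9} = 598 \left(- \frac{\left(3 - 9 + 81\right)^{2}}{9}\right) = 598 \left(- \frac{75^{2}}{9}\right) = 598 \left(\left(- \frac{1}{9}\right) 5625\right) = 598 \left(-625\right) = -373750$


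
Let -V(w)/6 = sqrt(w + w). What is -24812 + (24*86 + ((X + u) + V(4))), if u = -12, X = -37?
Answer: -22797 - 12*sqrt(2) ≈ -22814.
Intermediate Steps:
V(w) = -6*sqrt(2)*sqrt(w) (V(w) = -6*sqrt(w + w) = -6*sqrt(2)*sqrt(w))
-24812 + (24*86 + ((X + u) + V(4))) = -24812 + (24*86 + ((-37 - 12) - 6*sqrt(2)*sqrt(4))) = -24812 + (2064 + (-49 - 6*sqrt(2)*2)) = -24812 + (2064 + (-49 - 12*sqrt(2))) = -24812 + (2015 - 12*sqrt(2)) = -22797 - 12*sqrt(2)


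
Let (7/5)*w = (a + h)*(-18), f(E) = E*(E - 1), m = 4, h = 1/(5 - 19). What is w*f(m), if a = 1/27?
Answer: 260/49 ≈ 5.3061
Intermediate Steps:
h = -1/14 (h = 1/(-14) = -1/14 ≈ -0.071429)
a = 1/27 ≈ 0.037037
f(E) = E*(-1 + E)
w = 65/147 (w = 5*((1/27 - 1/14)*(-18))/7 = 5*(-13/378*(-18))/7 = (5/7)*(13/21) = 65/147 ≈ 0.44218)
w*f(m) = 65*(4*(-1 + 4))/147 = 65*(4*3)/147 = (65/147)*12 = 260/49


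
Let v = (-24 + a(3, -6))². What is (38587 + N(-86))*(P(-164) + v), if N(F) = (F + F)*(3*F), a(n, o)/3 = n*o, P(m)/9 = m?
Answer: 382293504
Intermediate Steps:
P(m) = 9*m
a(n, o) = 3*n*o (a(n, o) = 3*(n*o) = 3*n*o)
v = 6084 (v = (-24 + 3*3*(-6))² = (-24 - 54)² = (-78)² = 6084)
N(F) = 6*F² (N(F) = (2*F)*(3*F) = 6*F²)
(38587 + N(-86))*(P(-164) + v) = (38587 + 6*(-86)²)*(9*(-164) + 6084) = (38587 + 6*7396)*(-1476 + 6084) = (38587 + 44376)*4608 = 82963*4608 = 382293504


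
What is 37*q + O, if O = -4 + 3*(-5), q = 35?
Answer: 1276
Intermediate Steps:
O = -19 (O = -4 - 15 = -19)
37*q + O = 37*35 - 19 = 1295 - 19 = 1276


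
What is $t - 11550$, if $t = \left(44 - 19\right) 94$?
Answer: $-9200$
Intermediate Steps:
$t = 2350$ ($t = 25 \cdot 94 = 2350$)
$t - 11550 = 2350 - 11550 = -9200$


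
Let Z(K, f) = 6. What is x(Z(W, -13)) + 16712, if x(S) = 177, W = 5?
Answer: 16889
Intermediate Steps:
x(Z(W, -13)) + 16712 = 177 + 16712 = 16889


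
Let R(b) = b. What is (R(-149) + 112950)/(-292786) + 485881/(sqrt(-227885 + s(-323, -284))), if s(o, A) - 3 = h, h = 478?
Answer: -8677/22522 - 485881*I*sqrt(56851)/113702 ≈ -0.38527 - 1018.9*I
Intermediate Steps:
s(o, A) = 481 (s(o, A) = 3 + 478 = 481)
(R(-149) + 112950)/(-292786) + 485881/(sqrt(-227885 + s(-323, -284))) = (-149 + 112950)/(-292786) + 485881/(sqrt(-227885 + 481)) = 112801*(-1/292786) + 485881/(sqrt(-227404)) = -8677/22522 + 485881/((2*I*sqrt(56851))) = -8677/22522 + 485881*(-I*sqrt(56851)/113702) = -8677/22522 - 485881*I*sqrt(56851)/113702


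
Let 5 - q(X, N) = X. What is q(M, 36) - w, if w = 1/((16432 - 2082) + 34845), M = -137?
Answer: 6985689/49195 ≈ 142.00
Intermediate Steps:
q(X, N) = 5 - X
w = 1/49195 (w = 1/(14350 + 34845) = 1/49195 ≈ 2.0327e-5)
q(M, 36) - w = (5 - 1*(-137)) - 1*1/49195 = (5 + 137) - 1/49195 = 142 - 1/49195 = 6985689/49195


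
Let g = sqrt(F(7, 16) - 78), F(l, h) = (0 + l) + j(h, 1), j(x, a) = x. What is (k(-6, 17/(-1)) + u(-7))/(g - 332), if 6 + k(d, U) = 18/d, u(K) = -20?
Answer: 9628/110279 + 29*I*sqrt(55)/110279 ≈ 0.087306 + 0.0019502*I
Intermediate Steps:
k(d, U) = -6 + 18/d
F(l, h) = h + l (F(l, h) = (0 + l) + h = l + h = h + l)
g = I*sqrt(55) (g = sqrt((16 + 7) - 78) = sqrt(23 - 78) = sqrt(-55) = I*sqrt(55) ≈ 7.4162*I)
(k(-6, 17/(-1)) + u(-7))/(g - 332) = ((-6 + 18/(-6)) - 20)/(I*sqrt(55) - 332) = ((-6 + 18*(-1/6)) - 20)/(-332 + I*sqrt(55)) = ((-6 - 3) - 20)/(-332 + I*sqrt(55)) = (-9 - 20)/(-332 + I*sqrt(55)) = -29/(-332 + I*sqrt(55))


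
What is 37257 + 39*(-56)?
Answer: 35073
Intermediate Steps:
37257 + 39*(-56) = 37257 - 2184 = 35073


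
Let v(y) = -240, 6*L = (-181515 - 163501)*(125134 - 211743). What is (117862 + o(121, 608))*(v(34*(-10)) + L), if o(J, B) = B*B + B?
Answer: 7293085449959368/3 ≈ 2.4310e+15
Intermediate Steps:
L = 14940745372/3 (L = ((-181515 - 163501)*(125134 - 211743))/6 = (-345016*(-86609))/6 = (⅙)*29881490744 = 14940745372/3 ≈ 4.9802e+9)
o(J, B) = B + B² (o(J, B) = B² + B = B + B²)
(117862 + o(121, 608))*(v(34*(-10)) + L) = (117862 + 608*(1 + 608))*(-240 + 14940745372/3) = (117862 + 608*609)*(14940744652/3) = (117862 + 370272)*(14940744652/3) = 488134*(14940744652/3) = 7293085449959368/3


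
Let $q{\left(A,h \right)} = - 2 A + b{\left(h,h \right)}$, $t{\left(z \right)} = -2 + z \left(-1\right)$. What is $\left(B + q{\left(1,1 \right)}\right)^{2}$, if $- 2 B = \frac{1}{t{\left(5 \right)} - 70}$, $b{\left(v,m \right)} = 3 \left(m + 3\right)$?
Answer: $\frac{2374681}{23716} \approx 100.13$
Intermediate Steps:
$b{\left(v,m \right)} = 9 + 3 m$ ($b{\left(v,m \right)} = 3 \left(3 + m\right) = 9 + 3 m$)
$t{\left(z \right)} = -2 - z$
$B = \frac{1}{154}$ ($B = - \frac{1}{2 \left(\left(-2 - 5\right) - 70\right)} = - \frac{1}{2 \left(-7 - 70\right)} = - \frac{1}{2 \left(-77\right)} = \left(- \frac{1}{2}\right) \left(- \frac{1}{77}\right) = \frac{1}{154} \approx 0.0064935$)
$q{\left(A,h \right)} = 9 - 2 A + 3 h$ ($q{\left(A,h \right)} = - 2 A + \left(9 + 3 h\right) = 9 - 2 A + 3 h$)
$\left(B + q{\left(1,1 \right)}\right)^{2} = \left(\frac{1}{154} + \left(9 - 2 + 3 \cdot 1\right)\right)^{2} = \left(\frac{1}{154} + \left(9 - 2 + 3\right)\right)^{2} = \left(\frac{1}{154} + 10\right)^{2} = \left(\frac{1541}{154}\right)^{2} = \frac{2374681}{23716}$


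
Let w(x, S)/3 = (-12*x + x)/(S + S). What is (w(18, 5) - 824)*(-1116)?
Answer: 4929372/5 ≈ 9.8587e+5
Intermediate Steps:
w(x, S) = -33*x/(2*S) (w(x, S) = 3*((-12*x + x)/(S + S)) = 3*((-11*x)/((2*S))) = 3*((-11*x)*(1/(2*S))) = 3*(-11*x/(2*S)) = -33*x/(2*S))
(w(18, 5) - 824)*(-1116) = (-33/2*18/5 - 824)*(-1116) = (-33/2*18*⅕ - 824)*(-1116) = (-297/5 - 824)*(-1116) = -4417/5*(-1116) = 4929372/5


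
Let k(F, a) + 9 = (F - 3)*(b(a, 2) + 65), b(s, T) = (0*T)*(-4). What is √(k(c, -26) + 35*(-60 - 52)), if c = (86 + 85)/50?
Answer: I*√390170/10 ≈ 62.464*I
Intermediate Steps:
b(s, T) = 0 (b(s, T) = 0*(-4) = 0)
c = 171/50 (c = 171*(1/50) = 171/50 ≈ 3.4200)
k(F, a) = -204 + 65*F (k(F, a) = -9 + (F - 3)*(0 + 65) = -9 + (-3 + F)*65 = -9 + (-195 + 65*F) = -204 + 65*F)
√(k(c, -26) + 35*(-60 - 52)) = √((-204 + 65*(171/50)) + 35*(-60 - 52)) = √((-204 + 2223/10) + 35*(-112)) = √(183/10 - 3920) = √(-39017/10) = I*√390170/10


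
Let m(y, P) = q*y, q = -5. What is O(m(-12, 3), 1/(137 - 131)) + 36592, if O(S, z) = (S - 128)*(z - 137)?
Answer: 137690/3 ≈ 45897.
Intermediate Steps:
m(y, P) = -5*y
O(S, z) = (-137 + z)*(-128 + S) (O(S, z) = (-128 + S)*(-137 + z) = (-137 + z)*(-128 + S))
O(m(-12, 3), 1/(137 - 131)) + 36592 = (17536 - (-685)*(-12) - 128/(137 - 131) + (-5*(-12))/(137 - 131)) + 36592 = (17536 - 137*60 - 128/6 + 60/6) + 36592 = (17536 - 8220 - 128*⅙ + 60*(⅙)) + 36592 = (17536 - 8220 - 64/3 + 10) + 36592 = 27914/3 + 36592 = 137690/3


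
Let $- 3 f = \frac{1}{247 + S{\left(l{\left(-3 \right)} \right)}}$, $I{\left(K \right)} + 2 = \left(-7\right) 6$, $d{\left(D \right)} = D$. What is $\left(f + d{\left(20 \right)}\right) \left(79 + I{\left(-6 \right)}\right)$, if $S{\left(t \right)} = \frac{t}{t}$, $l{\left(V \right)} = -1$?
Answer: $\frac{520765}{744} \approx 699.95$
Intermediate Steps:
$S{\left(t \right)} = 1$
$I{\left(K \right)} = -44$ ($I{\left(K \right)} = -2 - 42 = -44$)
$f = - \frac{1}{744}$ ($f = - \frac{1}{3 \left(247 + 1\right)} = - \frac{1}{3 \cdot 248} = \left(- \frac{1}{3}\right) \frac{1}{248} = - \frac{1}{744} \approx -0.0013441$)
$\left(f + d{\left(20 \right)}\right) \left(79 + I{\left(-6 \right)}\right) = \left(- \frac{1}{744} + 20\right) \left(79 - 44\right) = \frac{14879}{744} \cdot 35 = \frac{520765}{744}$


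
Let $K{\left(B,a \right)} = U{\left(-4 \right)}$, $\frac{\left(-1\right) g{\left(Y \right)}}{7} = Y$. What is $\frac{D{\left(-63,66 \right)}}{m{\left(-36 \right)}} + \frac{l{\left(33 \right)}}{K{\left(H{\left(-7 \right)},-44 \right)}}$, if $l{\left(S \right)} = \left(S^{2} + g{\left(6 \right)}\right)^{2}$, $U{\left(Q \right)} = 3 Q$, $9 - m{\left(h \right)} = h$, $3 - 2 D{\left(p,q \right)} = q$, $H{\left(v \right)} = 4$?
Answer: $- \frac{1827029}{20} \approx -91352.0$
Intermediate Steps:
$g{\left(Y \right)} = - 7 Y$
$D{\left(p,q \right)} = \frac{3}{2} - \frac{q}{2}$
$m{\left(h \right)} = 9 - h$
$K{\left(B,a \right)} = -12$ ($K{\left(B,a \right)} = 3 \left(-4\right) = -12$)
$l{\left(S \right)} = \left(-42 + S^{2}\right)^{2}$ ($l{\left(S \right)} = \left(S^{2} - 42\right)^{2} = \left(-42 + S^{2}\right)^{2}$)
$\frac{D{\left(-63,66 \right)}}{m{\left(-36 \right)}} + \frac{l{\left(33 \right)}}{K{\left(H{\left(-7 \right)},-44 \right)}} = \frac{\frac{3}{2} - 33}{9 - -36} + \frac{\left(-42 + 33^{2}\right)^{2}}{-12} = \frac{\frac{3}{2} - 33}{9 + 36} + \left(-42 + 1089\right)^{2} \left(- \frac{1}{12}\right) = - \frac{63}{2 \cdot 45} + 1047^{2} \left(- \frac{1}{12}\right) = \left(- \frac{63}{2}\right) \frac{1}{45} + 1096209 \left(- \frac{1}{12}\right) = - \frac{7}{10} - \frac{365403}{4} = - \frac{1827029}{20}$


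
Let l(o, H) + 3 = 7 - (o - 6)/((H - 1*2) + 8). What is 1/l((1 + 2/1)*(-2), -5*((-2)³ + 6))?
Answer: 4/19 ≈ 0.21053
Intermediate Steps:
l(o, H) = 4 - (-6 + o)/(6 + H) (l(o, H) = -3 + (7 - (o - 6)/((H - 1*2) + 8)) = -3 + (7 - (-6 + o)/((H - 2) + 8)) = -3 + (7 - (-6 + o)/((-2 + H) + 8)) = -3 + (7 - (-6 + o)/(6 + H)) = 4 - (-6 + o)/(6 + H))
1/l((1 + 2/1)*(-2), -5*((-2)³ + 6)) = 1/((30 - (1 + 2/1)*(-2) + 4*(-5*((-2)³ + 6)))/(6 - 5*((-2)³ + 6))) = 1/((30 - (1 + 2*1)*(-2) + 4*(-5*(-8 + 6)))/(6 - 5*(-8 + 6))) = 1/((30 - (1 + 2)*(-2) + 4*(-5*(-2)))/(6 - 5*(-2))) = 1/((30 - 3*(-2) + 4*10)/(6 + 10)) = 1/((30 - 1*(-6) + 40)/16) = 1/((30 + 6 + 40)/16) = 1/((1/16)*76) = 1/(19/4) = 4/19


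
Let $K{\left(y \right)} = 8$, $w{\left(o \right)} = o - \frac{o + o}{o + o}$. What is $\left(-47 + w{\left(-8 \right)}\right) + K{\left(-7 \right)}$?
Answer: $-48$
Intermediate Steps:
$w{\left(o \right)} = -1 + o$ ($w{\left(o \right)} = o - \frac{2 o}{2 o} = o - 2 o \frac{1}{2 o} = o - 1 = -1 + o$)
$\left(-47 + w{\left(-8 \right)}\right) + K{\left(-7 \right)} = \left(-47 - 9\right) + 8 = -56 + 8 = -48$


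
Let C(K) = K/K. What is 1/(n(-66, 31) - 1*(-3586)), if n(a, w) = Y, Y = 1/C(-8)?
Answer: 1/3587 ≈ 0.00027878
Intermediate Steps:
C(K) = 1
Y = 1 (Y = 1/1 = 1)
n(a, w) = 1
1/(n(-66, 31) - 1*(-3586)) = 1/(1 - 1*(-3586)) = 1/(1 + 3586) = 1/3587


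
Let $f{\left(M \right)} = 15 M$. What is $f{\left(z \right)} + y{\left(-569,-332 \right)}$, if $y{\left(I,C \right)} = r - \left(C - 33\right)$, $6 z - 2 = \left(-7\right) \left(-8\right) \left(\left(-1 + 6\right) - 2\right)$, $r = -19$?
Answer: $771$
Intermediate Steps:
$z = \frac{85}{3}$ ($z = \frac{1}{3} + \frac{\left(-7\right) \left(-8\right) \left(\left(-1 + 6\right) - 2\right)}{6} = \frac{1}{3} + \frac{56 \left(5 - 2\right)}{6} = \frac{1}{3} + \frac{56 \cdot 3}{6} = \frac{1}{3} + \frac{1}{6} \cdot 168 = \frac{1}{3} + 28 = \frac{85}{3} \approx 28.333$)
$y{\left(I,C \right)} = 14 - C$ ($y{\left(I,C \right)} = -19 - \left(C - 33\right) = -19 - \left(-33 + C\right) = 14 - C$)
$f{\left(z \right)} + y{\left(-569,-332 \right)} = 15 \cdot \frac{85}{3} + \left(14 - -332\right) = 425 + \left(14 + 332\right) = 425 + 346 = 771$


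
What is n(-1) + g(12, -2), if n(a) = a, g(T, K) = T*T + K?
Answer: 141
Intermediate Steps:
g(T, K) = K + T² (g(T, K) = T² + K = K + T²)
n(-1) + g(12, -2) = -1 + (-2 + 12²) = -1 + (-2 + 144) = -1 + 142 = 141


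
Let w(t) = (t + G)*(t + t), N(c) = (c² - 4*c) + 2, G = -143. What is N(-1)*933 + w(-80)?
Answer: 42211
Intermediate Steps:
N(c) = 2 + c² - 4*c
w(t) = 2*t*(-143 + t) (w(t) = (t - 143)*(t + t) = (-143 + t)*(2*t) = 2*t*(-143 + t))
N(-1)*933 + w(-80) = (2 + (-1)² - 4*(-1))*933 + 2*(-80)*(-143 - 80) = (2 + 1 + 4)*933 + 2*(-80)*(-223) = 7*933 + 35680 = 6531 + 35680 = 42211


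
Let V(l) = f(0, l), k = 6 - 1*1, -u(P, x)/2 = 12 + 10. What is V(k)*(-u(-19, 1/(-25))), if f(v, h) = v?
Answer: 0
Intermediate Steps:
u(P, x) = -44 (u(P, x) = -2*(12 + 10) = -2*22 = -44)
k = 5 (k = 6 - 1 = 5)
V(l) = 0
V(k)*(-u(-19, 1/(-25))) = 0*(-1*(-44)) = 0*44 = 0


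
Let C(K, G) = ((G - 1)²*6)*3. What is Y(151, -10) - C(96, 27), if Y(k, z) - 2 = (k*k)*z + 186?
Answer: -239990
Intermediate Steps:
C(K, G) = 18*(-1 + G)² (C(K, G) = ((-1 + G)²*6)*3 = (6*(-1 + G)²)*3 = 18*(-1 + G)²)
Y(k, z) = 188 + z*k² (Y(k, z) = 2 + ((k*k)*z + 186) = 2 + (k²*z + 186) = 2 + (z*k² + 186) = 2 + (186 + z*k²) = 188 + z*k²)
Y(151, -10) - C(96, 27) = (188 - 10*151²) - 18*(-1 + 27)² = (188 - 10*22801) - 18*26² = (188 - 228010) - 18*676 = -227822 - 1*12168 = -227822 - 12168 = -239990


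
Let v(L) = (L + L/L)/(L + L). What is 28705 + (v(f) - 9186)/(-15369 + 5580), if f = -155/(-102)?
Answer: 6700827181/233430 ≈ 28706.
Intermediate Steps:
f = 155/102 (f = -155*(-1/102) = 155/102 ≈ 1.5196)
v(L) = (1 + L)/(2*L) (v(L) = (L + 1)/((2*L)) = (1 + L)*(1/(2*L)) = (1 + L)/(2*L))
28705 + (v(f) - 9186)/(-15369 + 5580) = 28705 + ((1 + 155/102)/(2*(155/102)) - 9186)/(-15369 + 5580) = 28705 + ((½)*(102/155)*(257/102) - 9186)/(-9789) = 28705 + (257/310 - 9186)*(-1/9789) = 28705 - 2847403/310*(-1/9789) = 28705 + 219031/233430 = 6700827181/233430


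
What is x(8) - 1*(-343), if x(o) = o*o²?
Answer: 855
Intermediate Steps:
x(o) = o³
x(8) - 1*(-343) = 8³ - 1*(-343) = 512 + 343 = 855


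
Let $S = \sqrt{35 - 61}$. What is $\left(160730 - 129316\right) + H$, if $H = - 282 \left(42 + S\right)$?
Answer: $19570 - 282 i \sqrt{26} \approx 19570.0 - 1437.9 i$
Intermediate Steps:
$S = i \sqrt{26}$ ($S = \sqrt{-26} = i \sqrt{26} \approx 5.099 i$)
$H = -11844 - 282 i \sqrt{26}$ ($H = - 282 \left(42 + i \sqrt{26}\right) = -11844 - 282 i \sqrt{26} \approx -11844.0 - 1437.9 i$)
$\left(160730 - 129316\right) + H = \left(160730 - 129316\right) - \left(11844 + 282 i \sqrt{26}\right) = 31414 - \left(11844 + 282 i \sqrt{26}\right) = 19570 - 282 i \sqrt{26}$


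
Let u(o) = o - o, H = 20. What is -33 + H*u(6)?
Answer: -33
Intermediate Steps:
u(o) = 0
-33 + H*u(6) = -33 + 20*0 = -33 + 0 = -33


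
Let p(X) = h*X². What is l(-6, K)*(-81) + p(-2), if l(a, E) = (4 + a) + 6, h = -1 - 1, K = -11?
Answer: -332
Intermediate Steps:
h = -2
l(a, E) = 10 + a
p(X) = -2*X²
l(-6, K)*(-81) + p(-2) = (10 - 6)*(-81) - 2*(-2)² = 4*(-81) - 2*4 = -324 - 8 = -332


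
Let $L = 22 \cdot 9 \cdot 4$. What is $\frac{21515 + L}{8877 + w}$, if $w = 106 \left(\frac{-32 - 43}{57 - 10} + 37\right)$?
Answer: $\frac{1048429}{593603} \approx 1.7662$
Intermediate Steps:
$w = \frac{176384}{47}$ ($w = 106 \left(- \frac{75}{47} + 37\right) = 106 \cdot \frac{1664}{47} = \frac{176384}{47} \approx 3752.9$)
$L = 792$ ($L = 198 \cdot 4 = 792$)
$\frac{21515 + L}{8877 + w} = \frac{21515 + 792}{8877 + \frac{176384}{47}} = \frac{22307}{\frac{593603}{47}} = 22307 \cdot \frac{47}{593603} = \frac{1048429}{593603}$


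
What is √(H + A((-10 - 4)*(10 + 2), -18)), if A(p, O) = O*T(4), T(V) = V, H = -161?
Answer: I*√233 ≈ 15.264*I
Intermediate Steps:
A(p, O) = 4*O (A(p, O) = O*4 = 4*O)
√(H + A((-10 - 4)*(10 + 2), -18)) = √(-161 + 4*(-18)) = √(-161 - 72) = √(-233) = I*√233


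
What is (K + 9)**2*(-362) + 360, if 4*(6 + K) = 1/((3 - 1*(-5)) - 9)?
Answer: -19021/8 ≈ -2377.6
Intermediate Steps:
K = -25/4 (K = -6 + 1/(4*((3 - 1*(-5)) - 9)) = -6 + 1/(4*((3 + 5) - 9)) = -6 + 1/(4*(8 - 9)) = -6 + (1/4)/(-1) = -6 + (1/4)*(-1) = -6 - 1/4 = -25/4 ≈ -6.2500)
(K + 9)**2*(-362) + 360 = (-25/4 + 9)**2*(-362) + 360 = (11/4)**2*(-362) + 360 = (121/16)*(-362) + 360 = -21901/8 + 360 = -19021/8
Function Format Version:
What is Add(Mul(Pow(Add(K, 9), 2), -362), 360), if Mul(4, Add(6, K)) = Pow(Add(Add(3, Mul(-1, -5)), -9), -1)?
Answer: Rational(-19021, 8) ≈ -2377.6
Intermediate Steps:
K = Rational(-25, 4) (K = Add(-6, Mul(Rational(1, 4), Pow(Add(Add(3, Mul(-1, -5)), -9), -1))) = Add(-6, Mul(Rational(1, 4), Pow(Add(Add(3, 5), -9), -1))) = Add(-6, Mul(Rational(1, 4), Pow(Add(8, -9), -1))) = Add(-6, Mul(Rational(1, 4), Pow(-1, -1))) = Add(-6, Mul(Rational(1, 4), -1)) = Add(-6, Rational(-1, 4)) = Rational(-25, 4) ≈ -6.2500)
Add(Mul(Pow(Add(K, 9), 2), -362), 360) = Add(Mul(Pow(Add(Rational(-25, 4), 9), 2), -362), 360) = Add(Mul(Pow(Rational(11, 4), 2), -362), 360) = Add(Mul(Rational(121, 16), -362), 360) = Add(Rational(-21901, 8), 360) = Rational(-19021, 8)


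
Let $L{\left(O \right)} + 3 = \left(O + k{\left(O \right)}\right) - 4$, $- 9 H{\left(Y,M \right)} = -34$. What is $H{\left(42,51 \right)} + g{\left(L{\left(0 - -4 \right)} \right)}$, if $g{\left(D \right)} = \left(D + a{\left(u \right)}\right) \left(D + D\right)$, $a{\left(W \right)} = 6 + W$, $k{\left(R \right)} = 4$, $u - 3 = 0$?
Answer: $\frac{214}{9} \approx 23.778$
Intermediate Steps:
$u = 3$ ($u = 3 + 0 = 3$)
$H{\left(Y,M \right)} = \frac{34}{9}$ ($H{\left(Y,M \right)} = \left(- \frac{1}{9}\right) \left(-34\right) = \frac{34}{9}$)
$L{\left(O \right)} = -3 + O$ ($L{\left(O \right)} = -3 + \left(\left(O + 4\right) - 4\right) = -3 + \left(\left(4 + O\right) - 4\right) = -3 + O$)
$g{\left(D \right)} = 2 D \left(9 + D\right)$ ($g{\left(D \right)} = \left(D + \left(6 + 3\right)\right) \left(D + D\right) = \left(D + 9\right) 2 D = \left(9 + D\right) 2 D = 2 D \left(9 + D\right)$)
$H{\left(42,51 \right)} + g{\left(L{\left(0 - -4 \right)} \right)} = \frac{34}{9} + 2 \left(-3 + \left(0 - -4\right)\right) \left(9 + \left(-3 + \left(0 - -4\right)\right)\right) = \frac{34}{9} + 2 \left(-3 + \left(0 + 4\right)\right) \left(9 + \left(-3 + \left(0 + 4\right)\right)\right) = \frac{34}{9} + 2 \left(-3 + 4\right) \left(9 + \left(-3 + 4\right)\right) = \frac{34}{9} + 2 \cdot 1 \left(9 + 1\right) = \frac{34}{9} + 2 \cdot 1 \cdot 10 = \frac{34}{9} + 20 = \frac{214}{9}$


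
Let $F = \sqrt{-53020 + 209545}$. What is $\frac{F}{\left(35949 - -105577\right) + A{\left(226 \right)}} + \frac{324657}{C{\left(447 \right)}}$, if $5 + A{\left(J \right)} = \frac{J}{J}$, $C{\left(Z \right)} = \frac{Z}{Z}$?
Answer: $324657 + \frac{5 \sqrt{6261}}{141522} \approx 3.2466 \cdot 10^{5}$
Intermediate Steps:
$C{\left(Z \right)} = 1$
$F = 5 \sqrt{6261}$ ($F = \sqrt{156525} = 5 \sqrt{6261} \approx 395.63$)
$A{\left(J \right)} = -4$ ($A{\left(J \right)} = -5 + \frac{J}{J} = -5 + 1 = -4$)
$\frac{F}{\left(35949 - -105577\right) + A{\left(226 \right)}} + \frac{324657}{C{\left(447 \right)}} = \frac{5 \sqrt{6261}}{\left(35949 - -105577\right) - 4} + \frac{324657}{1} = \frac{5 \sqrt{6261}}{\left(35949 + 105577\right) - 4} + 324657 \cdot 1 = \frac{5 \sqrt{6261}}{141526 - 4} + 324657 = \frac{5 \sqrt{6261}}{141522} + 324657 = 324657 + \frac{5 \sqrt{6261}}{141522}$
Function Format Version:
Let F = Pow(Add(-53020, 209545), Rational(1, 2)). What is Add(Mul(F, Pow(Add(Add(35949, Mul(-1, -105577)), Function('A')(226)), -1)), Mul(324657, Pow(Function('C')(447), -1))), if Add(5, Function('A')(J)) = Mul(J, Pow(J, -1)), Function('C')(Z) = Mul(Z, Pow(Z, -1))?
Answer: Add(324657, Mul(Rational(5, 141522), Pow(6261, Rational(1, 2)))) ≈ 3.2466e+5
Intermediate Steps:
Function('C')(Z) = 1
F = Mul(5, Pow(6261, Rational(1, 2))) (F = Pow(156525, Rational(1, 2)) = Mul(5, Pow(6261, Rational(1, 2))) ≈ 395.63)
Function('A')(J) = -4 (Function('A')(J) = Add(-5, Mul(J, Pow(J, -1))) = Add(-5, 1) = -4)
Add(Mul(F, Pow(Add(Add(35949, Mul(-1, -105577)), Function('A')(226)), -1)), Mul(324657, Pow(Function('C')(447), -1))) = Add(Mul(Mul(5, Pow(6261, Rational(1, 2))), Pow(Add(Add(35949, Mul(-1, -105577)), -4), -1)), Mul(324657, Pow(1, -1))) = Add(Mul(Mul(5, Pow(6261, Rational(1, 2))), Pow(Add(Add(35949, 105577), -4), -1)), Mul(324657, 1)) = Add(Mul(Mul(5, Pow(6261, Rational(1, 2))), Pow(Add(141526, -4), -1)), 324657) = Add(Mul(Mul(5, Pow(6261, Rational(1, 2))), Pow(141522, -1)), 324657) = Add(Mul(Mul(5, Pow(6261, Rational(1, 2))), Rational(1, 141522)), 324657) = Add(Mul(Rational(5, 141522), Pow(6261, Rational(1, 2))), 324657) = Add(324657, Mul(Rational(5, 141522), Pow(6261, Rational(1, 2))))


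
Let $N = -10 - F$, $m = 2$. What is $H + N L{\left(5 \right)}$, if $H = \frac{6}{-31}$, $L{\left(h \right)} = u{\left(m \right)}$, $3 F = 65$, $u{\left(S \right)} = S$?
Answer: $- \frac{5908}{93} \approx -63.527$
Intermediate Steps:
$F = \frac{65}{3}$ ($F = \frac{1}{3} \cdot 65 = \frac{65}{3} \approx 21.667$)
$N = - \frac{95}{3}$ ($N = -10 - \frac{65}{3} = - \frac{95}{3} \approx -31.667$)
$L{\left(h \right)} = 2$
$H = - \frac{6}{31}$ ($H = 6 \left(- \frac{1}{31}\right) = - \frac{6}{31} \approx -0.19355$)
$H + N L{\left(5 \right)} = - \frac{6}{31} - \frac{190}{3} = - \frac{5908}{93}$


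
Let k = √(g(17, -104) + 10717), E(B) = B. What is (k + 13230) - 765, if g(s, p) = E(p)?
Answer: 12465 + √10613 ≈ 12568.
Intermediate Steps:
g(s, p) = p
k = √10613 (k = √(-104 + 10717) = √10613 ≈ 103.02)
(k + 13230) - 765 = (√10613 + 13230) - 765 = (13230 + √10613) - 765 = 12465 + √10613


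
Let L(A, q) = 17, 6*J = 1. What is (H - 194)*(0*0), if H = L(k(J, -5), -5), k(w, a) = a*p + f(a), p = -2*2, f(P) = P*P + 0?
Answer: 0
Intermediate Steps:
f(P) = P² (f(P) = P² + 0 = P²)
p = -4
J = ⅙ (J = (⅙)*1 = ⅙ ≈ 0.16667)
k(w, a) = a² - 4*a (k(w, a) = a*(-4) + a² = -4*a + a² = a² - 4*a)
H = 17
(H - 194)*(0*0) = (17 - 194)*(0*0) = -177*0 = 0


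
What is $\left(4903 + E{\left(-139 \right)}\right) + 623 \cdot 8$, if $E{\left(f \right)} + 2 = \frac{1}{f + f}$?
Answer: $\frac{2748029}{278} \approx 9885.0$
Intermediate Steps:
$E{\left(f \right)} = -2 + \frac{1}{2 f}$ ($E{\left(f \right)} = -2 + \frac{1}{f + f} = -2 + \frac{1}{2 f}$)
$\left(4903 + E{\left(-139 \right)}\right) + 623 \cdot 8 = \left(4903 - \left(2 - \frac{1}{2 \left(-139\right)}\right)\right) + 623 \cdot 8 = \left(4903 + \left(-2 + \frac{1}{2} \left(- \frac{1}{139}\right)\right)\right) + 4984 = \left(4903 - \frac{557}{278}\right) + 4984 = \frac{1362477}{278} + 4984 = \frac{2748029}{278}$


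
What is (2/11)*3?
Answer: 6/11 ≈ 0.54545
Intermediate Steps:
(2/11)*3 = 6/11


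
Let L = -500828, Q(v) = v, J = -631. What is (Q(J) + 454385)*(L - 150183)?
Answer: -295398845294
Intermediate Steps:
(Q(J) + 454385)*(L - 150183) = (-631 + 454385)*(-500828 - 150183) = 453754*(-651011) = -295398845294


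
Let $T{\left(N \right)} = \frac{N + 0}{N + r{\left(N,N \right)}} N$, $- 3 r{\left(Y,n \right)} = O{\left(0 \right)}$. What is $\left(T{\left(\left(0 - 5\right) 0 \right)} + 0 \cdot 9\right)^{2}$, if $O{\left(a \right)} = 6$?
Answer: $0$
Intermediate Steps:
$r{\left(Y,n \right)} = -2$ ($r{\left(Y,n \right)} = \left(- \frac{1}{3}\right) 6 = -2$)
$T{\left(N \right)} = \frac{N^{2}}{-2 + N}$ ($T{\left(N \right)} = \frac{N + 0}{N - 2} N = \frac{N}{-2 + N} N = \frac{N^{2}}{-2 + N}$)
$\left(T{\left(\left(0 - 5\right) 0 \right)} + 0 \cdot 9\right)^{2} = \left(\frac{\left(\left(0 - 5\right) 0\right)^{2}}{-2 + \left(0 - 5\right) 0} + 0 \cdot 9\right)^{2} = \left(\frac{\left(\left(0 - 5\right) 0\right)^{2}}{-2 + \left(0 - 5\right) 0} + 0\right)^{2} = \left(\frac{\left(\left(-5\right) 0\right)^{2}}{-2 - 0} + 0\right)^{2} = \left(\frac{0^{2}}{-2 + 0} + 0\right)^{2} = \left(\frac{0}{-2} + 0\right)^{2} = \left(0 \left(- \frac{1}{2}\right) + 0\right)^{2} = \left(0 + 0\right)^{2} = 0^{2} = 0$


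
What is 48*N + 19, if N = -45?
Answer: -2141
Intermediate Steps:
48*N + 19 = 48*(-45) + 19 = -2160 + 19 = -2141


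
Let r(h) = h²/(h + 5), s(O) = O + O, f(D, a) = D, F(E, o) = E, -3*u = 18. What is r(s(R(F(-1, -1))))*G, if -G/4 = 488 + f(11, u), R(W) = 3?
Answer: -71856/11 ≈ -6532.4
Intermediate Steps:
u = -6 (u = -⅓*18 = -6)
s(O) = 2*O
r(h) = h²/(5 + h)
G = -1996 (G = -4*(488 + 11) = -4*499 = -1996)
r(s(R(F(-1, -1))))*G = ((2*3)²/(5 + 2*3))*(-1996) = (6²/(5 + 6))*(-1996) = (36/11)*(-1996) = -71856/11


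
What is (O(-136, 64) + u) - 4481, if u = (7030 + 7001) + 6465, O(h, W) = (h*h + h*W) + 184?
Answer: 25991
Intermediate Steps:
O(h, W) = 184 + h² + W*h (O(h, W) = (h² + W*h) + 184 = 184 + h² + W*h)
u = 20496 (u = 14031 + 6465 = 20496)
(O(-136, 64) + u) - 4481 = ((184 + (-136)² + 64*(-136)) + 20496) - 4481 = ((184 + 18496 - 8704) + 20496) - 4481 = (9976 + 20496) - 4481 = 30472 - 4481 = 25991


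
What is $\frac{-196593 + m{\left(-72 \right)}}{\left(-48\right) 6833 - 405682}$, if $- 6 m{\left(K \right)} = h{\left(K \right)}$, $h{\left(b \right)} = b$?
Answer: $\frac{196581}{733666} \approx 0.26794$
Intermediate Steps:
$m{\left(K \right)} = - \frac{K}{6}$
$\frac{-196593 + m{\left(-72 \right)}}{\left(-48\right) 6833 - 405682} = \frac{-196593 - -12}{\left(-48\right) 6833 - 405682} = \frac{-196593 + 12}{-327984 - 405682} = - \frac{196581}{-733666} = \left(-196581\right) \left(- \frac{1}{733666}\right) = \frac{196581}{733666}$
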